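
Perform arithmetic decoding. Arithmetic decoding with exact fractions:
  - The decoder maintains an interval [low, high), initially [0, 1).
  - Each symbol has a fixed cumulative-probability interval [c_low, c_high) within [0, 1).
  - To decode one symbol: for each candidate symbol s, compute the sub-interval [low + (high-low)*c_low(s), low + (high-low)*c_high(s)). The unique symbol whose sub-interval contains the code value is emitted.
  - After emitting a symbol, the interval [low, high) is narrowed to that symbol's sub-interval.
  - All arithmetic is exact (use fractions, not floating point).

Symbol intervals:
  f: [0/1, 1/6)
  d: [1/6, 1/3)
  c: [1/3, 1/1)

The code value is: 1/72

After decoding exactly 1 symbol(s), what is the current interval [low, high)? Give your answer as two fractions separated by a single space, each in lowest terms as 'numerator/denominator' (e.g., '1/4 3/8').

Answer: 0/1 1/6

Derivation:
Step 1: interval [0/1, 1/1), width = 1/1 - 0/1 = 1/1
  'f': [0/1 + 1/1*0/1, 0/1 + 1/1*1/6) = [0/1, 1/6) <- contains code 1/72
  'd': [0/1 + 1/1*1/6, 0/1 + 1/1*1/3) = [1/6, 1/3)
  'c': [0/1 + 1/1*1/3, 0/1 + 1/1*1/1) = [1/3, 1/1)
  emit 'f', narrow to [0/1, 1/6)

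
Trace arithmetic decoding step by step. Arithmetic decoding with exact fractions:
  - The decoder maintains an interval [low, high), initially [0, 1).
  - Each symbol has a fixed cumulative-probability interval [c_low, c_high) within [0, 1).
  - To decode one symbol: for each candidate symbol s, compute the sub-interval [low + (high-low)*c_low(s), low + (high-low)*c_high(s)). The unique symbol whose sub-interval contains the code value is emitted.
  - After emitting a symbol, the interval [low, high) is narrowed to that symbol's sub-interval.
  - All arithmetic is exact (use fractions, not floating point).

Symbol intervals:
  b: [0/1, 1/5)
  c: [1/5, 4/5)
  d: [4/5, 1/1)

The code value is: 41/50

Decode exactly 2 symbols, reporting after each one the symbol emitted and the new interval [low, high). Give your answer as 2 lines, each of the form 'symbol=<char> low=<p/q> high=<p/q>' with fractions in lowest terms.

Answer: symbol=d low=4/5 high=1/1
symbol=b low=4/5 high=21/25

Derivation:
Step 1: interval [0/1, 1/1), width = 1/1 - 0/1 = 1/1
  'b': [0/1 + 1/1*0/1, 0/1 + 1/1*1/5) = [0/1, 1/5)
  'c': [0/1 + 1/1*1/5, 0/1 + 1/1*4/5) = [1/5, 4/5)
  'd': [0/1 + 1/1*4/5, 0/1 + 1/1*1/1) = [4/5, 1/1) <- contains code 41/50
  emit 'd', narrow to [4/5, 1/1)
Step 2: interval [4/5, 1/1), width = 1/1 - 4/5 = 1/5
  'b': [4/5 + 1/5*0/1, 4/5 + 1/5*1/5) = [4/5, 21/25) <- contains code 41/50
  'c': [4/5 + 1/5*1/5, 4/5 + 1/5*4/5) = [21/25, 24/25)
  'd': [4/5 + 1/5*4/5, 4/5 + 1/5*1/1) = [24/25, 1/1)
  emit 'b', narrow to [4/5, 21/25)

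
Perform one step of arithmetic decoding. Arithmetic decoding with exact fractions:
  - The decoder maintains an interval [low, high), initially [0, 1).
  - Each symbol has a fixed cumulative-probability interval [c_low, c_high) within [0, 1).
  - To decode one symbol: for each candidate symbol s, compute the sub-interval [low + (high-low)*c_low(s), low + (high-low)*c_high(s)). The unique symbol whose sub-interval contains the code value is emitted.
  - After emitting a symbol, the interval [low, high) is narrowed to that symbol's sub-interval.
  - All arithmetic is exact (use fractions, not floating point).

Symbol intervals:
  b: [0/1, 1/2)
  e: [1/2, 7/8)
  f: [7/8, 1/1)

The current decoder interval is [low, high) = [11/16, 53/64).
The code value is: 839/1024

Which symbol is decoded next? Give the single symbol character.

Interval width = high − low = 53/64 − 11/16 = 9/64
Scaled code = (code − low) / width = (839/1024 − 11/16) / 9/64 = 15/16
  b: [0/1, 1/2) 
  e: [1/2, 7/8) 
  f: [7/8, 1/1) ← scaled code falls here ✓

Answer: f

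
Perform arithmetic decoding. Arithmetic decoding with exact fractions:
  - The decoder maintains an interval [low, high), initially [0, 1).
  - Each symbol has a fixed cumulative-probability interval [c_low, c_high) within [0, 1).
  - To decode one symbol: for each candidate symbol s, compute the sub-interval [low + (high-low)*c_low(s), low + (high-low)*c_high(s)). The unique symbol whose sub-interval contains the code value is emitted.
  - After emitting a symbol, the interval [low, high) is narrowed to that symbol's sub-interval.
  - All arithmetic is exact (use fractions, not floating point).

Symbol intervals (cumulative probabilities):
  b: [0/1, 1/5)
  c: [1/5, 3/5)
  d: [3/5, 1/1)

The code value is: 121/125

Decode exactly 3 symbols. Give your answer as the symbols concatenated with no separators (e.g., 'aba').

Answer: ddd

Derivation:
Step 1: interval [0/1, 1/1), width = 1/1 - 0/1 = 1/1
  'b': [0/1 + 1/1*0/1, 0/1 + 1/1*1/5) = [0/1, 1/5)
  'c': [0/1 + 1/1*1/5, 0/1 + 1/1*3/5) = [1/5, 3/5)
  'd': [0/1 + 1/1*3/5, 0/1 + 1/1*1/1) = [3/5, 1/1) <- contains code 121/125
  emit 'd', narrow to [3/5, 1/1)
Step 2: interval [3/5, 1/1), width = 1/1 - 3/5 = 2/5
  'b': [3/5 + 2/5*0/1, 3/5 + 2/5*1/5) = [3/5, 17/25)
  'c': [3/5 + 2/5*1/5, 3/5 + 2/5*3/5) = [17/25, 21/25)
  'd': [3/5 + 2/5*3/5, 3/5 + 2/5*1/1) = [21/25, 1/1) <- contains code 121/125
  emit 'd', narrow to [21/25, 1/1)
Step 3: interval [21/25, 1/1), width = 1/1 - 21/25 = 4/25
  'b': [21/25 + 4/25*0/1, 21/25 + 4/25*1/5) = [21/25, 109/125)
  'c': [21/25 + 4/25*1/5, 21/25 + 4/25*3/5) = [109/125, 117/125)
  'd': [21/25 + 4/25*3/5, 21/25 + 4/25*1/1) = [117/125, 1/1) <- contains code 121/125
  emit 'd', narrow to [117/125, 1/1)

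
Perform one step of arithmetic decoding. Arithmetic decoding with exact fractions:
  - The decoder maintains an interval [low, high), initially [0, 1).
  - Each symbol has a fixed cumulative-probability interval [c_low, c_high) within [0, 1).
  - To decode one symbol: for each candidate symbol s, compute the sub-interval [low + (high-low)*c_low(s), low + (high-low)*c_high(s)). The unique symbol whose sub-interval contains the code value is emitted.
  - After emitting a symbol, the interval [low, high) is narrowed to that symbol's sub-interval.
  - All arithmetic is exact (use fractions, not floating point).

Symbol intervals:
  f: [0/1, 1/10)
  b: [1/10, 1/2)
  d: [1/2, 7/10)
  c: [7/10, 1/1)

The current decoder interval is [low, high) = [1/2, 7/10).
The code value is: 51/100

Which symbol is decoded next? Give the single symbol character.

Answer: f

Derivation:
Interval width = high − low = 7/10 − 1/2 = 1/5
Scaled code = (code − low) / width = (51/100 − 1/2) / 1/5 = 1/20
  f: [0/1, 1/10) ← scaled code falls here ✓
  b: [1/10, 1/2) 
  d: [1/2, 7/10) 
  c: [7/10, 1/1) 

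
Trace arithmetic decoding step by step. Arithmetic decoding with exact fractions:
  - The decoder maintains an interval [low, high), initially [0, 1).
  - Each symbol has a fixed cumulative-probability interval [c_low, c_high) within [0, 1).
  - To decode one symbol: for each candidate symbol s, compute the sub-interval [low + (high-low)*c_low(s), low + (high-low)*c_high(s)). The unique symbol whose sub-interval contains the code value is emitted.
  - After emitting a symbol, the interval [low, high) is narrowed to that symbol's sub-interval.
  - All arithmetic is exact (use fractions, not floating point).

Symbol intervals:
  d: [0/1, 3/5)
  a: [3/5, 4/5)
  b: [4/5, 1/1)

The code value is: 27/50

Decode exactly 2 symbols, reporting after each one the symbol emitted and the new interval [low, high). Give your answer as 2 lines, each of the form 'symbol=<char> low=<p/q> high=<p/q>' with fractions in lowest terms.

Step 1: interval [0/1, 1/1), width = 1/1 - 0/1 = 1/1
  'd': [0/1 + 1/1*0/1, 0/1 + 1/1*3/5) = [0/1, 3/5) <- contains code 27/50
  'a': [0/1 + 1/1*3/5, 0/1 + 1/1*4/5) = [3/5, 4/5)
  'b': [0/1 + 1/1*4/5, 0/1 + 1/1*1/1) = [4/5, 1/1)
  emit 'd', narrow to [0/1, 3/5)
Step 2: interval [0/1, 3/5), width = 3/5 - 0/1 = 3/5
  'd': [0/1 + 3/5*0/1, 0/1 + 3/5*3/5) = [0/1, 9/25)
  'a': [0/1 + 3/5*3/5, 0/1 + 3/5*4/5) = [9/25, 12/25)
  'b': [0/1 + 3/5*4/5, 0/1 + 3/5*1/1) = [12/25, 3/5) <- contains code 27/50
  emit 'b', narrow to [12/25, 3/5)

Answer: symbol=d low=0/1 high=3/5
symbol=b low=12/25 high=3/5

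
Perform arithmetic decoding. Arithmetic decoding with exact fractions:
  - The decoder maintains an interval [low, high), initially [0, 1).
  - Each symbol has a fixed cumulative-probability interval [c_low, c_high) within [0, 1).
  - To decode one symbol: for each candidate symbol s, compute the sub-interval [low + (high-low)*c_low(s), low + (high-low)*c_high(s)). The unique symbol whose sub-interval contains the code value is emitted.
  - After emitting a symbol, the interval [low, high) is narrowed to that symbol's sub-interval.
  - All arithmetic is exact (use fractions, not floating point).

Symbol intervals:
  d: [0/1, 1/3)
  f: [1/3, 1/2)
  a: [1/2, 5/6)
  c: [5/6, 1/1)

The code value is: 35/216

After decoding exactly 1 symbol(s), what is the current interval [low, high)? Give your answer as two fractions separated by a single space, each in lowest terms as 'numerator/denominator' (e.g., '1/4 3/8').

Step 1: interval [0/1, 1/1), width = 1/1 - 0/1 = 1/1
  'd': [0/1 + 1/1*0/1, 0/1 + 1/1*1/3) = [0/1, 1/3) <- contains code 35/216
  'f': [0/1 + 1/1*1/3, 0/1 + 1/1*1/2) = [1/3, 1/2)
  'a': [0/1 + 1/1*1/2, 0/1 + 1/1*5/6) = [1/2, 5/6)
  'c': [0/1 + 1/1*5/6, 0/1 + 1/1*1/1) = [5/6, 1/1)
  emit 'd', narrow to [0/1, 1/3)

Answer: 0/1 1/3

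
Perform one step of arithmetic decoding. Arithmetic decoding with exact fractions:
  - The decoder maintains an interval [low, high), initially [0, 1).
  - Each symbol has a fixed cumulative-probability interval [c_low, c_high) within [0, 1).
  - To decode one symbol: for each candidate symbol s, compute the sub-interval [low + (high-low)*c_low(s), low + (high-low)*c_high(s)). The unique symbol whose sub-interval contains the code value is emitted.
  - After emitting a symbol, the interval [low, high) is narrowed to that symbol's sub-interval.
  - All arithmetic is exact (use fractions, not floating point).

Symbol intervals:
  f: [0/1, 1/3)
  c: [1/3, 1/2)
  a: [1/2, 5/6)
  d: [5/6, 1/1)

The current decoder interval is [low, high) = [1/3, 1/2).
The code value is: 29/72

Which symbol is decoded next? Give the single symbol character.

Answer: c

Derivation:
Interval width = high − low = 1/2 − 1/3 = 1/6
Scaled code = (code − low) / width = (29/72 − 1/3) / 1/6 = 5/12
  f: [0/1, 1/3) 
  c: [1/3, 1/2) ← scaled code falls here ✓
  a: [1/2, 5/6) 
  d: [5/6, 1/1) 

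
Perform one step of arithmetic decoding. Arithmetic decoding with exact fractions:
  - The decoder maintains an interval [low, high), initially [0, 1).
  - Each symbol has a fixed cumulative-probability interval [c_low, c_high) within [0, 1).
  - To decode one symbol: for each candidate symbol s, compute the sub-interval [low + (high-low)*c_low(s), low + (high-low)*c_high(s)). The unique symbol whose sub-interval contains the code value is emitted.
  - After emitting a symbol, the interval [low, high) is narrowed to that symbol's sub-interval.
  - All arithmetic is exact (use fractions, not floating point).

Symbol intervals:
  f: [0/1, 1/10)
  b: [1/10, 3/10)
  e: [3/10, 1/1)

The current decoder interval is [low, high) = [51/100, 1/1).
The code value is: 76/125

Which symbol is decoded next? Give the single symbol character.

Interval width = high − low = 1/1 − 51/100 = 49/100
Scaled code = (code − low) / width = (76/125 − 51/100) / 49/100 = 1/5
  f: [0/1, 1/10) 
  b: [1/10, 3/10) ← scaled code falls here ✓
  e: [3/10, 1/1) 

Answer: b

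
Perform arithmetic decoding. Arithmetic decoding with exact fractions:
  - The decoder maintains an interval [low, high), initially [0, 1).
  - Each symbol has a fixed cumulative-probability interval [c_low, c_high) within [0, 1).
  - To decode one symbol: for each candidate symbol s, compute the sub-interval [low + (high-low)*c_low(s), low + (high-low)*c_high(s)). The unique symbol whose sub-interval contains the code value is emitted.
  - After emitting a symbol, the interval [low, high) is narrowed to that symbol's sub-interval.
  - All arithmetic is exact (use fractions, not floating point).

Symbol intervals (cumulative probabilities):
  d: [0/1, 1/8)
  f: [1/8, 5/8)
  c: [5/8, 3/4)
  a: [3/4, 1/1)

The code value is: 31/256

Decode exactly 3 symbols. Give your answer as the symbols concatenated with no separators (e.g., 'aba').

Answer: daa

Derivation:
Step 1: interval [0/1, 1/1), width = 1/1 - 0/1 = 1/1
  'd': [0/1 + 1/1*0/1, 0/1 + 1/1*1/8) = [0/1, 1/8) <- contains code 31/256
  'f': [0/1 + 1/1*1/8, 0/1 + 1/1*5/8) = [1/8, 5/8)
  'c': [0/1 + 1/1*5/8, 0/1 + 1/1*3/4) = [5/8, 3/4)
  'a': [0/1 + 1/1*3/4, 0/1 + 1/1*1/1) = [3/4, 1/1)
  emit 'd', narrow to [0/1, 1/8)
Step 2: interval [0/1, 1/8), width = 1/8 - 0/1 = 1/8
  'd': [0/1 + 1/8*0/1, 0/1 + 1/8*1/8) = [0/1, 1/64)
  'f': [0/1 + 1/8*1/8, 0/1 + 1/8*5/8) = [1/64, 5/64)
  'c': [0/1 + 1/8*5/8, 0/1 + 1/8*3/4) = [5/64, 3/32)
  'a': [0/1 + 1/8*3/4, 0/1 + 1/8*1/1) = [3/32, 1/8) <- contains code 31/256
  emit 'a', narrow to [3/32, 1/8)
Step 3: interval [3/32, 1/8), width = 1/8 - 3/32 = 1/32
  'd': [3/32 + 1/32*0/1, 3/32 + 1/32*1/8) = [3/32, 25/256)
  'f': [3/32 + 1/32*1/8, 3/32 + 1/32*5/8) = [25/256, 29/256)
  'c': [3/32 + 1/32*5/8, 3/32 + 1/32*3/4) = [29/256, 15/128)
  'a': [3/32 + 1/32*3/4, 3/32 + 1/32*1/1) = [15/128, 1/8) <- contains code 31/256
  emit 'a', narrow to [15/128, 1/8)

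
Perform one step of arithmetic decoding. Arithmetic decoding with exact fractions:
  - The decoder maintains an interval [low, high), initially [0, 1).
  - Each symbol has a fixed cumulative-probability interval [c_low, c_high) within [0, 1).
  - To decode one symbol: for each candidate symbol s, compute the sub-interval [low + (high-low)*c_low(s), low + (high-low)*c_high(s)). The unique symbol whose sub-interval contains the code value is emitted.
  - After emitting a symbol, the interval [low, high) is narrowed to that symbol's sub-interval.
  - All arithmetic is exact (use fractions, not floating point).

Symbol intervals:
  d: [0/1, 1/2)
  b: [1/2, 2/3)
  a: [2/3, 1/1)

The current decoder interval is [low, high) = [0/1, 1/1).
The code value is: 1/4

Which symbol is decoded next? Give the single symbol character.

Interval width = high − low = 1/1 − 0/1 = 1/1
Scaled code = (code − low) / width = (1/4 − 0/1) / 1/1 = 1/4
  d: [0/1, 1/2) ← scaled code falls here ✓
  b: [1/2, 2/3) 
  a: [2/3, 1/1) 

Answer: d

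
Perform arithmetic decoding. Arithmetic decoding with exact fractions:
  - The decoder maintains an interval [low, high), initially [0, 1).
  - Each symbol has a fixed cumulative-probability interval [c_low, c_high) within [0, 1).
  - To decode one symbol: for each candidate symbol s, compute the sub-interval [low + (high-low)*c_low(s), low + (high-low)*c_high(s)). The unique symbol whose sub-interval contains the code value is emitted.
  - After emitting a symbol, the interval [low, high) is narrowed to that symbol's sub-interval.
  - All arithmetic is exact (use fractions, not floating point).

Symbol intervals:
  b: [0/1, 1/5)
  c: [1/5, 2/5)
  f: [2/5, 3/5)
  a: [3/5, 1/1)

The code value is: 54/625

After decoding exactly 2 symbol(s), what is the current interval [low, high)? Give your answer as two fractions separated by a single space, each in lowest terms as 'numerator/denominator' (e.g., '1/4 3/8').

Answer: 2/25 3/25

Derivation:
Step 1: interval [0/1, 1/1), width = 1/1 - 0/1 = 1/1
  'b': [0/1 + 1/1*0/1, 0/1 + 1/1*1/5) = [0/1, 1/5) <- contains code 54/625
  'c': [0/1 + 1/1*1/5, 0/1 + 1/1*2/5) = [1/5, 2/5)
  'f': [0/1 + 1/1*2/5, 0/1 + 1/1*3/5) = [2/5, 3/5)
  'a': [0/1 + 1/1*3/5, 0/1 + 1/1*1/1) = [3/5, 1/1)
  emit 'b', narrow to [0/1, 1/5)
Step 2: interval [0/1, 1/5), width = 1/5 - 0/1 = 1/5
  'b': [0/1 + 1/5*0/1, 0/1 + 1/5*1/5) = [0/1, 1/25)
  'c': [0/1 + 1/5*1/5, 0/1 + 1/5*2/5) = [1/25, 2/25)
  'f': [0/1 + 1/5*2/5, 0/1 + 1/5*3/5) = [2/25, 3/25) <- contains code 54/625
  'a': [0/1 + 1/5*3/5, 0/1 + 1/5*1/1) = [3/25, 1/5)
  emit 'f', narrow to [2/25, 3/25)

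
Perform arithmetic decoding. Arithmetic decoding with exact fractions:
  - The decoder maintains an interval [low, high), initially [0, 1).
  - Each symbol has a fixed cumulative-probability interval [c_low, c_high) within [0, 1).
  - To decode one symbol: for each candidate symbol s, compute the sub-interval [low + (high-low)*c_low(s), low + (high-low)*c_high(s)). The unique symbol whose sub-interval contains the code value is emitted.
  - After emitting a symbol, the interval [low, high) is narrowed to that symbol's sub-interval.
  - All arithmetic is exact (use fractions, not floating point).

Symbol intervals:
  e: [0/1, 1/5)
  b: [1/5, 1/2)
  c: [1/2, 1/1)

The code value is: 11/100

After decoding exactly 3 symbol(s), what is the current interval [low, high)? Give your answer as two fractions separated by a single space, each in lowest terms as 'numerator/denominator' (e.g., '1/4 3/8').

Answer: 1/10 3/25

Derivation:
Step 1: interval [0/1, 1/1), width = 1/1 - 0/1 = 1/1
  'e': [0/1 + 1/1*0/1, 0/1 + 1/1*1/5) = [0/1, 1/5) <- contains code 11/100
  'b': [0/1 + 1/1*1/5, 0/1 + 1/1*1/2) = [1/5, 1/2)
  'c': [0/1 + 1/1*1/2, 0/1 + 1/1*1/1) = [1/2, 1/1)
  emit 'e', narrow to [0/1, 1/5)
Step 2: interval [0/1, 1/5), width = 1/5 - 0/1 = 1/5
  'e': [0/1 + 1/5*0/1, 0/1 + 1/5*1/5) = [0/1, 1/25)
  'b': [0/1 + 1/5*1/5, 0/1 + 1/5*1/2) = [1/25, 1/10)
  'c': [0/1 + 1/5*1/2, 0/1 + 1/5*1/1) = [1/10, 1/5) <- contains code 11/100
  emit 'c', narrow to [1/10, 1/5)
Step 3: interval [1/10, 1/5), width = 1/5 - 1/10 = 1/10
  'e': [1/10 + 1/10*0/1, 1/10 + 1/10*1/5) = [1/10, 3/25) <- contains code 11/100
  'b': [1/10 + 1/10*1/5, 1/10 + 1/10*1/2) = [3/25, 3/20)
  'c': [1/10 + 1/10*1/2, 1/10 + 1/10*1/1) = [3/20, 1/5)
  emit 'e', narrow to [1/10, 3/25)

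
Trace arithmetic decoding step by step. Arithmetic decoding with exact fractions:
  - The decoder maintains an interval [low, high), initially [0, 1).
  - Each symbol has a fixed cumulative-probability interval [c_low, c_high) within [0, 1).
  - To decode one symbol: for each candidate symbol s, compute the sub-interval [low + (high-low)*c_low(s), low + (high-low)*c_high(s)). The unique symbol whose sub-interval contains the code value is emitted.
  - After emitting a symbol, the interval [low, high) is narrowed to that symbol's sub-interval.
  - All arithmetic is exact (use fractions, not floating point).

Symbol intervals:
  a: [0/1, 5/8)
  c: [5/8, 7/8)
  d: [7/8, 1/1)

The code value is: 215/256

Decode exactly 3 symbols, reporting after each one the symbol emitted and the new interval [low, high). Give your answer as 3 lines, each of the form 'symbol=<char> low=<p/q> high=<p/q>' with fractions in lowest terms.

Step 1: interval [0/1, 1/1), width = 1/1 - 0/1 = 1/1
  'a': [0/1 + 1/1*0/1, 0/1 + 1/1*5/8) = [0/1, 5/8)
  'c': [0/1 + 1/1*5/8, 0/1 + 1/1*7/8) = [5/8, 7/8) <- contains code 215/256
  'd': [0/1 + 1/1*7/8, 0/1 + 1/1*1/1) = [7/8, 1/1)
  emit 'c', narrow to [5/8, 7/8)
Step 2: interval [5/8, 7/8), width = 7/8 - 5/8 = 1/4
  'a': [5/8 + 1/4*0/1, 5/8 + 1/4*5/8) = [5/8, 25/32)
  'c': [5/8 + 1/4*5/8, 5/8 + 1/4*7/8) = [25/32, 27/32) <- contains code 215/256
  'd': [5/8 + 1/4*7/8, 5/8 + 1/4*1/1) = [27/32, 7/8)
  emit 'c', narrow to [25/32, 27/32)
Step 3: interval [25/32, 27/32), width = 27/32 - 25/32 = 1/16
  'a': [25/32 + 1/16*0/1, 25/32 + 1/16*5/8) = [25/32, 105/128)
  'c': [25/32 + 1/16*5/8, 25/32 + 1/16*7/8) = [105/128, 107/128)
  'd': [25/32 + 1/16*7/8, 25/32 + 1/16*1/1) = [107/128, 27/32) <- contains code 215/256
  emit 'd', narrow to [107/128, 27/32)

Answer: symbol=c low=5/8 high=7/8
symbol=c low=25/32 high=27/32
symbol=d low=107/128 high=27/32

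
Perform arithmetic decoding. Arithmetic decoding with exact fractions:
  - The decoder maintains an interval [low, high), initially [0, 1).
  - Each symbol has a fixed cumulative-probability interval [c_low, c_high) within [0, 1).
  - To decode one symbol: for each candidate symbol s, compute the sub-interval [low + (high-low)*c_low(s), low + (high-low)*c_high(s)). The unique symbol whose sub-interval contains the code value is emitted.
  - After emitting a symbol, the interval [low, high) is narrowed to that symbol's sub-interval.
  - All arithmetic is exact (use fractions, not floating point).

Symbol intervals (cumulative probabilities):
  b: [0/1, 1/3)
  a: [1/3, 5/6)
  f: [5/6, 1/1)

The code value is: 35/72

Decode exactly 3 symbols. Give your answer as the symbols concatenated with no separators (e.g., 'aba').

Answer: abf

Derivation:
Step 1: interval [0/1, 1/1), width = 1/1 - 0/1 = 1/1
  'b': [0/1 + 1/1*0/1, 0/1 + 1/1*1/3) = [0/1, 1/3)
  'a': [0/1 + 1/1*1/3, 0/1 + 1/1*5/6) = [1/3, 5/6) <- contains code 35/72
  'f': [0/1 + 1/1*5/6, 0/1 + 1/1*1/1) = [5/6, 1/1)
  emit 'a', narrow to [1/3, 5/6)
Step 2: interval [1/3, 5/6), width = 5/6 - 1/3 = 1/2
  'b': [1/3 + 1/2*0/1, 1/3 + 1/2*1/3) = [1/3, 1/2) <- contains code 35/72
  'a': [1/3 + 1/2*1/3, 1/3 + 1/2*5/6) = [1/2, 3/4)
  'f': [1/3 + 1/2*5/6, 1/3 + 1/2*1/1) = [3/4, 5/6)
  emit 'b', narrow to [1/3, 1/2)
Step 3: interval [1/3, 1/2), width = 1/2 - 1/3 = 1/6
  'b': [1/3 + 1/6*0/1, 1/3 + 1/6*1/3) = [1/3, 7/18)
  'a': [1/3 + 1/6*1/3, 1/3 + 1/6*5/6) = [7/18, 17/36)
  'f': [1/3 + 1/6*5/6, 1/3 + 1/6*1/1) = [17/36, 1/2) <- contains code 35/72
  emit 'f', narrow to [17/36, 1/2)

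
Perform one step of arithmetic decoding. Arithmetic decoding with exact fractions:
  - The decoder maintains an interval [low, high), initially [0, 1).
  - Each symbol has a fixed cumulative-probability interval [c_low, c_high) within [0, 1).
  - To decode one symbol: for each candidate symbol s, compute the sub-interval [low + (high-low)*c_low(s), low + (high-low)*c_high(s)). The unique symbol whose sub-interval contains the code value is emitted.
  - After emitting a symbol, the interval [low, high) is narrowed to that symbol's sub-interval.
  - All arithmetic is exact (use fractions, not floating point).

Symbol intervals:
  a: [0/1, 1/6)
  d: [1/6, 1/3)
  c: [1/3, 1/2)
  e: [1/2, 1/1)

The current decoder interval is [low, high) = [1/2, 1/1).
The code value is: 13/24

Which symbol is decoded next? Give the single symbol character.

Answer: a

Derivation:
Interval width = high − low = 1/1 − 1/2 = 1/2
Scaled code = (code − low) / width = (13/24 − 1/2) / 1/2 = 1/12
  a: [0/1, 1/6) ← scaled code falls here ✓
  d: [1/6, 1/3) 
  c: [1/3, 1/2) 
  e: [1/2, 1/1) 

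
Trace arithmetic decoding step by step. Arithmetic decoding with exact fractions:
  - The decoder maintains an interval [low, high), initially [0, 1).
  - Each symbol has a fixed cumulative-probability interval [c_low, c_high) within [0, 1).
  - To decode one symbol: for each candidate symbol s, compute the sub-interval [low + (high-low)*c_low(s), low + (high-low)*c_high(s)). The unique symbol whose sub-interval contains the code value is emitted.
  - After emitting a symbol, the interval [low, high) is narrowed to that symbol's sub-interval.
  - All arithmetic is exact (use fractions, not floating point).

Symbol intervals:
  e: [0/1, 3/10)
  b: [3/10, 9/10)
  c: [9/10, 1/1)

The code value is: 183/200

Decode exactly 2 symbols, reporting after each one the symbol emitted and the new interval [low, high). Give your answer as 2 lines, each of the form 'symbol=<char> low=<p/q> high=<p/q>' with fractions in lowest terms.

Step 1: interval [0/1, 1/1), width = 1/1 - 0/1 = 1/1
  'e': [0/1 + 1/1*0/1, 0/1 + 1/1*3/10) = [0/1, 3/10)
  'b': [0/1 + 1/1*3/10, 0/1 + 1/1*9/10) = [3/10, 9/10)
  'c': [0/1 + 1/1*9/10, 0/1 + 1/1*1/1) = [9/10, 1/1) <- contains code 183/200
  emit 'c', narrow to [9/10, 1/1)
Step 2: interval [9/10, 1/1), width = 1/1 - 9/10 = 1/10
  'e': [9/10 + 1/10*0/1, 9/10 + 1/10*3/10) = [9/10, 93/100) <- contains code 183/200
  'b': [9/10 + 1/10*3/10, 9/10 + 1/10*9/10) = [93/100, 99/100)
  'c': [9/10 + 1/10*9/10, 9/10 + 1/10*1/1) = [99/100, 1/1)
  emit 'e', narrow to [9/10, 93/100)

Answer: symbol=c low=9/10 high=1/1
symbol=e low=9/10 high=93/100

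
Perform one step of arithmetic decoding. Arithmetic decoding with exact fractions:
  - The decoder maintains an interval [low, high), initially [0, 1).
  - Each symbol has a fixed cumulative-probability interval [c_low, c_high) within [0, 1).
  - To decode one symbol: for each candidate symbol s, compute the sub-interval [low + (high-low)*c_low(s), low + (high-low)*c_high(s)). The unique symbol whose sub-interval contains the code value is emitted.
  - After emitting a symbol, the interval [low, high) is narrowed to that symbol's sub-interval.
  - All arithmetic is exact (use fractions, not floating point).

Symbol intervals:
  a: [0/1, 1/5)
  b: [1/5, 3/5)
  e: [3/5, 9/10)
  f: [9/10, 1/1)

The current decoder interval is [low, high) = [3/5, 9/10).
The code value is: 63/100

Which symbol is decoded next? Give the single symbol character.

Interval width = high − low = 9/10 − 3/5 = 3/10
Scaled code = (code − low) / width = (63/100 − 3/5) / 3/10 = 1/10
  a: [0/1, 1/5) ← scaled code falls here ✓
  b: [1/5, 3/5) 
  e: [3/5, 9/10) 
  f: [9/10, 1/1) 

Answer: a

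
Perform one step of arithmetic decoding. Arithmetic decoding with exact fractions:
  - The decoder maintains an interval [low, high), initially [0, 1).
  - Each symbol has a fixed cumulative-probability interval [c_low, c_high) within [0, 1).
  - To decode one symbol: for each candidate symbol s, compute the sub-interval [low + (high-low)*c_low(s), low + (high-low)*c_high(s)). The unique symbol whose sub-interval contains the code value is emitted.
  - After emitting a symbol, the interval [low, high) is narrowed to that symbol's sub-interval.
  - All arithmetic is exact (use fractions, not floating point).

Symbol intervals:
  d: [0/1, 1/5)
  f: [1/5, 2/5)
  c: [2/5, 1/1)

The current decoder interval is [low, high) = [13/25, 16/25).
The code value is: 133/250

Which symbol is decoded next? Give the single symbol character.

Interval width = high − low = 16/25 − 13/25 = 3/25
Scaled code = (code − low) / width = (133/250 − 13/25) / 3/25 = 1/10
  d: [0/1, 1/5) ← scaled code falls here ✓
  f: [1/5, 2/5) 
  c: [2/5, 1/1) 

Answer: d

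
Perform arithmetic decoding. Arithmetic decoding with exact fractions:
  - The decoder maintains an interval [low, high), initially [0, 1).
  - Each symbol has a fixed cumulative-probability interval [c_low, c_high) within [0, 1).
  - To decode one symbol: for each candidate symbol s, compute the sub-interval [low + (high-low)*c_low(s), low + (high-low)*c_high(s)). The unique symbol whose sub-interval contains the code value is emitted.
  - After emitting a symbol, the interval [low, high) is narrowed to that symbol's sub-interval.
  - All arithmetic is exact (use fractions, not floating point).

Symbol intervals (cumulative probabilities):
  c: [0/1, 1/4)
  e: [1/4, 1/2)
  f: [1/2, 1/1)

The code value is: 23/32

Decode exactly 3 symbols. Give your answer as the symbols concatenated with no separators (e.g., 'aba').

Step 1: interval [0/1, 1/1), width = 1/1 - 0/1 = 1/1
  'c': [0/1 + 1/1*0/1, 0/1 + 1/1*1/4) = [0/1, 1/4)
  'e': [0/1 + 1/1*1/4, 0/1 + 1/1*1/2) = [1/4, 1/2)
  'f': [0/1 + 1/1*1/2, 0/1 + 1/1*1/1) = [1/2, 1/1) <- contains code 23/32
  emit 'f', narrow to [1/2, 1/1)
Step 2: interval [1/2, 1/1), width = 1/1 - 1/2 = 1/2
  'c': [1/2 + 1/2*0/1, 1/2 + 1/2*1/4) = [1/2, 5/8)
  'e': [1/2 + 1/2*1/4, 1/2 + 1/2*1/2) = [5/8, 3/4) <- contains code 23/32
  'f': [1/2 + 1/2*1/2, 1/2 + 1/2*1/1) = [3/4, 1/1)
  emit 'e', narrow to [5/8, 3/4)
Step 3: interval [5/8, 3/4), width = 3/4 - 5/8 = 1/8
  'c': [5/8 + 1/8*0/1, 5/8 + 1/8*1/4) = [5/8, 21/32)
  'e': [5/8 + 1/8*1/4, 5/8 + 1/8*1/2) = [21/32, 11/16)
  'f': [5/8 + 1/8*1/2, 5/8 + 1/8*1/1) = [11/16, 3/4) <- contains code 23/32
  emit 'f', narrow to [11/16, 3/4)

Answer: fef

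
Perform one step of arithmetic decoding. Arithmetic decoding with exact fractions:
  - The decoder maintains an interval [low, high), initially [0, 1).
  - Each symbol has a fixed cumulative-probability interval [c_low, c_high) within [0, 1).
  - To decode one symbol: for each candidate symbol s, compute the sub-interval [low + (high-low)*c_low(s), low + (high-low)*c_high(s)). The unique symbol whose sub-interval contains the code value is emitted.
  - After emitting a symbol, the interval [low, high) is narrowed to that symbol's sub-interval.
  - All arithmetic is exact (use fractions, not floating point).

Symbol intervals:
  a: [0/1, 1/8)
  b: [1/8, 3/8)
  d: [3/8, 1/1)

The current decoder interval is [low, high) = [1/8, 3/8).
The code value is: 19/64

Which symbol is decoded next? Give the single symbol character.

Answer: d

Derivation:
Interval width = high − low = 3/8 − 1/8 = 1/4
Scaled code = (code − low) / width = (19/64 − 1/8) / 1/4 = 11/16
  a: [0/1, 1/8) 
  b: [1/8, 3/8) 
  d: [3/8, 1/1) ← scaled code falls here ✓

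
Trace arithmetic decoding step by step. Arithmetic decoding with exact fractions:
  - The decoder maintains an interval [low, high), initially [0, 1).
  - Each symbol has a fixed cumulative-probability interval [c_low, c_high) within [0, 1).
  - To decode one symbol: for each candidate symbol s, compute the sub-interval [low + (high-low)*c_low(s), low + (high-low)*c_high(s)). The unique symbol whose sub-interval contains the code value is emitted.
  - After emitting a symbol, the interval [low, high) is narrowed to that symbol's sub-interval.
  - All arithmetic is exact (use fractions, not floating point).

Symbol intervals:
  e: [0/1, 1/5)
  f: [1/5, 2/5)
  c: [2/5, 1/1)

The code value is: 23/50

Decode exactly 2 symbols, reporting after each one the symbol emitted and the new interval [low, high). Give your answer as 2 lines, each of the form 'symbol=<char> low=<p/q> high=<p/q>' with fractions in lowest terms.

Step 1: interval [0/1, 1/1), width = 1/1 - 0/1 = 1/1
  'e': [0/1 + 1/1*0/1, 0/1 + 1/1*1/5) = [0/1, 1/5)
  'f': [0/1 + 1/1*1/5, 0/1 + 1/1*2/5) = [1/5, 2/5)
  'c': [0/1 + 1/1*2/5, 0/1 + 1/1*1/1) = [2/5, 1/1) <- contains code 23/50
  emit 'c', narrow to [2/5, 1/1)
Step 2: interval [2/5, 1/1), width = 1/1 - 2/5 = 3/5
  'e': [2/5 + 3/5*0/1, 2/5 + 3/5*1/5) = [2/5, 13/25) <- contains code 23/50
  'f': [2/5 + 3/5*1/5, 2/5 + 3/5*2/5) = [13/25, 16/25)
  'c': [2/5 + 3/5*2/5, 2/5 + 3/5*1/1) = [16/25, 1/1)
  emit 'e', narrow to [2/5, 13/25)

Answer: symbol=c low=2/5 high=1/1
symbol=e low=2/5 high=13/25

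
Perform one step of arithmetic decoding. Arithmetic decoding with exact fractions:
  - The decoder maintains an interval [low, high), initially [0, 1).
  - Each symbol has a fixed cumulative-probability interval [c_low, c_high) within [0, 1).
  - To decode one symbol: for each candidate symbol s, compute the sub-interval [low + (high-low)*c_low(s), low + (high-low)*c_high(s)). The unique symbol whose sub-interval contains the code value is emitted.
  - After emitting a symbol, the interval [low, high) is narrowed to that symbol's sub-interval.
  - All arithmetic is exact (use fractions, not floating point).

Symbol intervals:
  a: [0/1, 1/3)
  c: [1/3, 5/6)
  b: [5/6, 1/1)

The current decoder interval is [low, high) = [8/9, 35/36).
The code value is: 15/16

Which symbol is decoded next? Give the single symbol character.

Answer: c

Derivation:
Interval width = high − low = 35/36 − 8/9 = 1/12
Scaled code = (code − low) / width = (15/16 − 8/9) / 1/12 = 7/12
  a: [0/1, 1/3) 
  c: [1/3, 5/6) ← scaled code falls here ✓
  b: [5/6, 1/1) 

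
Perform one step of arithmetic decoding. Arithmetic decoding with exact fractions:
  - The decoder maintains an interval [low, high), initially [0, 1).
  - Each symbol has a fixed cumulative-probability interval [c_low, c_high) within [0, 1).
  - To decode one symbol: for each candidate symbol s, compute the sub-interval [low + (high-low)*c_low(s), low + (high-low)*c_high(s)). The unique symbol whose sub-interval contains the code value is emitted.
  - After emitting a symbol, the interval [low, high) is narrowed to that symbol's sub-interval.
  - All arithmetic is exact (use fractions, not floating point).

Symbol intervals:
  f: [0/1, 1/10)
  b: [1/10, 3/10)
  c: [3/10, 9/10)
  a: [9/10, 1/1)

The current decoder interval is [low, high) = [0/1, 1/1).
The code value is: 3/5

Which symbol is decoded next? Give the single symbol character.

Interval width = high − low = 1/1 − 0/1 = 1/1
Scaled code = (code − low) / width = (3/5 − 0/1) / 1/1 = 3/5
  f: [0/1, 1/10) 
  b: [1/10, 3/10) 
  c: [3/10, 9/10) ← scaled code falls here ✓
  a: [9/10, 1/1) 

Answer: c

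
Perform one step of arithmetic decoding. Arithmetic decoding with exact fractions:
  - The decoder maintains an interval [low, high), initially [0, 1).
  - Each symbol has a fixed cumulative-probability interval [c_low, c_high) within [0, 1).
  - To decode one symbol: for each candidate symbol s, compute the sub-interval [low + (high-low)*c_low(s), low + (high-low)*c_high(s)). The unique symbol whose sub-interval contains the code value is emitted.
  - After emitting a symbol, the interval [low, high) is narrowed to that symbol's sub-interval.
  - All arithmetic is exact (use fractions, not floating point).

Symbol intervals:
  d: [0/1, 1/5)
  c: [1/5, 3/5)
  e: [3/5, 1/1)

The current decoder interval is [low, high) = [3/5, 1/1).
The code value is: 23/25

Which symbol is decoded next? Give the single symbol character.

Answer: e

Derivation:
Interval width = high − low = 1/1 − 3/5 = 2/5
Scaled code = (code − low) / width = (23/25 − 3/5) / 2/5 = 4/5
  d: [0/1, 1/5) 
  c: [1/5, 3/5) 
  e: [3/5, 1/1) ← scaled code falls here ✓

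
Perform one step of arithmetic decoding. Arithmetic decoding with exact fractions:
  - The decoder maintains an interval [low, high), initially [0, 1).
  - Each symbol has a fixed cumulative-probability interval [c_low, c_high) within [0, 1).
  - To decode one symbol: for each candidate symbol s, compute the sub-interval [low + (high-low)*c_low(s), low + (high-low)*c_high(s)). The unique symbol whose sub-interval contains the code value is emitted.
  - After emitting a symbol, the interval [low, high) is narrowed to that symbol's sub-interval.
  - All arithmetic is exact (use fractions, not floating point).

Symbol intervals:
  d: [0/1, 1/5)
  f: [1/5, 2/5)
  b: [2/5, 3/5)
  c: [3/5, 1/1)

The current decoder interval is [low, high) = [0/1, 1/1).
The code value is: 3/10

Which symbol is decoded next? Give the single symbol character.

Answer: f

Derivation:
Interval width = high − low = 1/1 − 0/1 = 1/1
Scaled code = (code − low) / width = (3/10 − 0/1) / 1/1 = 3/10
  d: [0/1, 1/5) 
  f: [1/5, 2/5) ← scaled code falls here ✓
  b: [2/5, 3/5) 
  c: [3/5, 1/1) 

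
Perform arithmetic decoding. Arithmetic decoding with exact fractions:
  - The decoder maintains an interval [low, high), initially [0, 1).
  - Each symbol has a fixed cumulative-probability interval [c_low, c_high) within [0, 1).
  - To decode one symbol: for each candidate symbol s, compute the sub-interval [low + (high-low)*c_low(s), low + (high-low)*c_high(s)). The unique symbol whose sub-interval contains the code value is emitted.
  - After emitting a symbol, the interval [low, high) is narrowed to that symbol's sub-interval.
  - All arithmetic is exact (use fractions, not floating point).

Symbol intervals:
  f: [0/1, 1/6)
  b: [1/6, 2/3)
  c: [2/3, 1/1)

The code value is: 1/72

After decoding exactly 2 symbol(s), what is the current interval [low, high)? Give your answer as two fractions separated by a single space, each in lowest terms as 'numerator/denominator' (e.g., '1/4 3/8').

Step 1: interval [0/1, 1/1), width = 1/1 - 0/1 = 1/1
  'f': [0/1 + 1/1*0/1, 0/1 + 1/1*1/6) = [0/1, 1/6) <- contains code 1/72
  'b': [0/1 + 1/1*1/6, 0/1 + 1/1*2/3) = [1/6, 2/3)
  'c': [0/1 + 1/1*2/3, 0/1 + 1/1*1/1) = [2/3, 1/1)
  emit 'f', narrow to [0/1, 1/6)
Step 2: interval [0/1, 1/6), width = 1/6 - 0/1 = 1/6
  'f': [0/1 + 1/6*0/1, 0/1 + 1/6*1/6) = [0/1, 1/36) <- contains code 1/72
  'b': [0/1 + 1/6*1/6, 0/1 + 1/6*2/3) = [1/36, 1/9)
  'c': [0/1 + 1/6*2/3, 0/1 + 1/6*1/1) = [1/9, 1/6)
  emit 'f', narrow to [0/1, 1/36)

Answer: 0/1 1/36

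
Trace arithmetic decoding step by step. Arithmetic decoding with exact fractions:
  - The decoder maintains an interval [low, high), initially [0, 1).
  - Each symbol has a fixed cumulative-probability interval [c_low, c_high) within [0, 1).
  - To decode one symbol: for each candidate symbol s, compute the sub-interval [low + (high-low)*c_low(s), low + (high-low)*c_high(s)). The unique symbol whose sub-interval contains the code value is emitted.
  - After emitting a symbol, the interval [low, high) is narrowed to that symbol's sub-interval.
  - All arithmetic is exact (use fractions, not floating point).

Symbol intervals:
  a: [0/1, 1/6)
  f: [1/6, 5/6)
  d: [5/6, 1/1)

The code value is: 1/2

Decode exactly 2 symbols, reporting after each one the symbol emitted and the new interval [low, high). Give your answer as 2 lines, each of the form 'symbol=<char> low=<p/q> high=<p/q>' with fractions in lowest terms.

Step 1: interval [0/1, 1/1), width = 1/1 - 0/1 = 1/1
  'a': [0/1 + 1/1*0/1, 0/1 + 1/1*1/6) = [0/1, 1/6)
  'f': [0/1 + 1/1*1/6, 0/1 + 1/1*5/6) = [1/6, 5/6) <- contains code 1/2
  'd': [0/1 + 1/1*5/6, 0/1 + 1/1*1/1) = [5/6, 1/1)
  emit 'f', narrow to [1/6, 5/6)
Step 2: interval [1/6, 5/6), width = 5/6 - 1/6 = 2/3
  'a': [1/6 + 2/3*0/1, 1/6 + 2/3*1/6) = [1/6, 5/18)
  'f': [1/6 + 2/3*1/6, 1/6 + 2/3*5/6) = [5/18, 13/18) <- contains code 1/2
  'd': [1/6 + 2/3*5/6, 1/6 + 2/3*1/1) = [13/18, 5/6)
  emit 'f', narrow to [5/18, 13/18)

Answer: symbol=f low=1/6 high=5/6
symbol=f low=5/18 high=13/18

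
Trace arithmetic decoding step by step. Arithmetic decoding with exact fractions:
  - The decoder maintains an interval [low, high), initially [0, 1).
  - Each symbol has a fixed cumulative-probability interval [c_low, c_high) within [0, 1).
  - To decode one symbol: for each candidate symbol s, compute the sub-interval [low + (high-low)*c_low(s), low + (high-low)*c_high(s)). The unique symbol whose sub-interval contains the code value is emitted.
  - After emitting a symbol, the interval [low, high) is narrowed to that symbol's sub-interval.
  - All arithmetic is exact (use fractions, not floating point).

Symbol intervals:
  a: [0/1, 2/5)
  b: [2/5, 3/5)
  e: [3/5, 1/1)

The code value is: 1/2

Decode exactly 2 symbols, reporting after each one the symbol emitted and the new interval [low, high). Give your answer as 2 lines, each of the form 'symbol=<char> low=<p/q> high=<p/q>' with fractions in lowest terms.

Step 1: interval [0/1, 1/1), width = 1/1 - 0/1 = 1/1
  'a': [0/1 + 1/1*0/1, 0/1 + 1/1*2/5) = [0/1, 2/5)
  'b': [0/1 + 1/1*2/5, 0/1 + 1/1*3/5) = [2/5, 3/5) <- contains code 1/2
  'e': [0/1 + 1/1*3/5, 0/1 + 1/1*1/1) = [3/5, 1/1)
  emit 'b', narrow to [2/5, 3/5)
Step 2: interval [2/5, 3/5), width = 3/5 - 2/5 = 1/5
  'a': [2/5 + 1/5*0/1, 2/5 + 1/5*2/5) = [2/5, 12/25)
  'b': [2/5 + 1/5*2/5, 2/5 + 1/5*3/5) = [12/25, 13/25) <- contains code 1/2
  'e': [2/5 + 1/5*3/5, 2/5 + 1/5*1/1) = [13/25, 3/5)
  emit 'b', narrow to [12/25, 13/25)

Answer: symbol=b low=2/5 high=3/5
symbol=b low=12/25 high=13/25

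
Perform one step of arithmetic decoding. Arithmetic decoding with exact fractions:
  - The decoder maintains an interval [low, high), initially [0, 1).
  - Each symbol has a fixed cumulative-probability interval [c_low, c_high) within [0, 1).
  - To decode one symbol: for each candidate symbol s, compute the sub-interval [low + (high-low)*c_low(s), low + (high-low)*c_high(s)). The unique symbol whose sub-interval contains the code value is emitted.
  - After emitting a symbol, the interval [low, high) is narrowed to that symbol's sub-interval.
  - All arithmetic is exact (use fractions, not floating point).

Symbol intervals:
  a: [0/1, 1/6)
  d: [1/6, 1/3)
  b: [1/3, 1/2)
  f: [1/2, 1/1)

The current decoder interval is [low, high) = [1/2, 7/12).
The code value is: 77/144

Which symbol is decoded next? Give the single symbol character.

Interval width = high − low = 7/12 − 1/2 = 1/12
Scaled code = (code − low) / width = (77/144 − 1/2) / 1/12 = 5/12
  a: [0/1, 1/6) 
  d: [1/6, 1/3) 
  b: [1/3, 1/2) ← scaled code falls here ✓
  f: [1/2, 1/1) 

Answer: b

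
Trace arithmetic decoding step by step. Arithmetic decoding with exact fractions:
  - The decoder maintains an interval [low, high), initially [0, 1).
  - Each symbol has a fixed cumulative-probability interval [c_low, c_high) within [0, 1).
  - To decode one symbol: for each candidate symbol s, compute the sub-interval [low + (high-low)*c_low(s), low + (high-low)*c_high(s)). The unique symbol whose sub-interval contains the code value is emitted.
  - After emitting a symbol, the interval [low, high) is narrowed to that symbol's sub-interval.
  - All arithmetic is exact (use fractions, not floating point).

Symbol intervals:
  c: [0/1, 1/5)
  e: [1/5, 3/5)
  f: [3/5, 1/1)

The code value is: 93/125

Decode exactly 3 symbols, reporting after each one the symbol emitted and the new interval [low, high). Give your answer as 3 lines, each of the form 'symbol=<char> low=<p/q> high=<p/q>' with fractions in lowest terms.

Step 1: interval [0/1, 1/1), width = 1/1 - 0/1 = 1/1
  'c': [0/1 + 1/1*0/1, 0/1 + 1/1*1/5) = [0/1, 1/5)
  'e': [0/1 + 1/1*1/5, 0/1 + 1/1*3/5) = [1/5, 3/5)
  'f': [0/1 + 1/1*3/5, 0/1 + 1/1*1/1) = [3/5, 1/1) <- contains code 93/125
  emit 'f', narrow to [3/5, 1/1)
Step 2: interval [3/5, 1/1), width = 1/1 - 3/5 = 2/5
  'c': [3/5 + 2/5*0/1, 3/5 + 2/5*1/5) = [3/5, 17/25)
  'e': [3/5 + 2/5*1/5, 3/5 + 2/5*3/5) = [17/25, 21/25) <- contains code 93/125
  'f': [3/5 + 2/5*3/5, 3/5 + 2/5*1/1) = [21/25, 1/1)
  emit 'e', narrow to [17/25, 21/25)
Step 3: interval [17/25, 21/25), width = 21/25 - 17/25 = 4/25
  'c': [17/25 + 4/25*0/1, 17/25 + 4/25*1/5) = [17/25, 89/125)
  'e': [17/25 + 4/25*1/5, 17/25 + 4/25*3/5) = [89/125, 97/125) <- contains code 93/125
  'f': [17/25 + 4/25*3/5, 17/25 + 4/25*1/1) = [97/125, 21/25)
  emit 'e', narrow to [89/125, 97/125)

Answer: symbol=f low=3/5 high=1/1
symbol=e low=17/25 high=21/25
symbol=e low=89/125 high=97/125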